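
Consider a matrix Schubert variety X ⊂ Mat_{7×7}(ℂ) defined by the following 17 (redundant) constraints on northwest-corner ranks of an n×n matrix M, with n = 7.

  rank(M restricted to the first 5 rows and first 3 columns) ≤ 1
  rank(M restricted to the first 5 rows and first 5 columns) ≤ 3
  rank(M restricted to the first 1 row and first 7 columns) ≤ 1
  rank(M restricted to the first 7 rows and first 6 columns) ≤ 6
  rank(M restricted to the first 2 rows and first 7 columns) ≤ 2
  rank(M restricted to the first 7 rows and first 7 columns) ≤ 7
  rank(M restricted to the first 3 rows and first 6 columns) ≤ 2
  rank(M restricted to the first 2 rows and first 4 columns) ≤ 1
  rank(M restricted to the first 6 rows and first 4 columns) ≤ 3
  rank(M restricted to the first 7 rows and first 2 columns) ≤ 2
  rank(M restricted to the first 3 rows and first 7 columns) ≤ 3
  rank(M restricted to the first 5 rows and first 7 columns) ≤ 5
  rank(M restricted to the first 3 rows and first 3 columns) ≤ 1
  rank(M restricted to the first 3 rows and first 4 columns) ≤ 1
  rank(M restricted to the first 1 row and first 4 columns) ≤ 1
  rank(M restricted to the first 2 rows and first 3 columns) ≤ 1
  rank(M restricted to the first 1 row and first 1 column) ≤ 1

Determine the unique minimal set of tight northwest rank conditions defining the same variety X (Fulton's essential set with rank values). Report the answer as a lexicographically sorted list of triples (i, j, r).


Recovering R(i,j) via the rank-extension bound from the 17 conditions:

  row 1: 1 | 1 | 1 | 1 | 1 | 1 | 1
  row 2: 1 | 1 | 1 | 1 | 2 | 2 | 2
  row 3: 1 | 1 | 1 | 1 | 2 | 2 | 3
  row 4: 1 | 1 | 1 | 2 | 3 | 3 | 4
  row 5: 1 | 1 | 1 | 2 | 3 | 4 | 5
  row 6: 1 | 2 | 2 | 3 | 4 | 5 | 6
  row 7: 1 | 2 | 3 | 4 | 5 | 6 | 7

second differences of R give the permutation w = (1, 5, 7, 4, 6, 2, 3).

Rothe diagram D(w) (11 cells), 3 SE-corners (essential conditions):

[(3, 4, 1), (3, 6, 2), (5, 3, 1)]


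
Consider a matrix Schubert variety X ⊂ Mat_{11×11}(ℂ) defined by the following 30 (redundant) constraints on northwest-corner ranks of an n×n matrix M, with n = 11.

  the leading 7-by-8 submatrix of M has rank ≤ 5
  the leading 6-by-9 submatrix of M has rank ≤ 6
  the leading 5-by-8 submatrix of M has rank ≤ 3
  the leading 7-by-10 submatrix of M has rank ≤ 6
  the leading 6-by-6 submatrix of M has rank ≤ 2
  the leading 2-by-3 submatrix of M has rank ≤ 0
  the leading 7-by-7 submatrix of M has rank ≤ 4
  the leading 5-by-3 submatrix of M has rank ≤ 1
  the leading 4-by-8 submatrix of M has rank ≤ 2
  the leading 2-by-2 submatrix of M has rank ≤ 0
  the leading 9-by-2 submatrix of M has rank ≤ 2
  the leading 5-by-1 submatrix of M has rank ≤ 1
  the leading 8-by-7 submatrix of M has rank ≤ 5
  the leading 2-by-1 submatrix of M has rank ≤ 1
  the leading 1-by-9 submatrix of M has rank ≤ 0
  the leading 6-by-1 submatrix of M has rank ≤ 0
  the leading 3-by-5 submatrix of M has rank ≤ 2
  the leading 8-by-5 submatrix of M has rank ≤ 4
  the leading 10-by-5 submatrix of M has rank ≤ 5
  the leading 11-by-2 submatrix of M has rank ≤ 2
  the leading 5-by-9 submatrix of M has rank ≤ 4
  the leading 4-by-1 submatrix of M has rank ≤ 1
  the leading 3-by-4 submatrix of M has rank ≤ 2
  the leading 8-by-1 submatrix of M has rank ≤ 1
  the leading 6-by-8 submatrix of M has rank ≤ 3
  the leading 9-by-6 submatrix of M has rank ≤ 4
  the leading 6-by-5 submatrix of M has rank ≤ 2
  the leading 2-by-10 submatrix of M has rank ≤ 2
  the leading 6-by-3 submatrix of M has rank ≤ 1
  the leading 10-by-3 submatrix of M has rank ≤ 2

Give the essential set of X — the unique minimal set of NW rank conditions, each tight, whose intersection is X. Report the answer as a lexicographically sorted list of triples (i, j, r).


Rank table r_w(11×11) implied by the 30 constraints:

  R[1]: 0  0  0  0  0  0  0  0  0  1  1
  R[2]: 0  0  0  1  1  1  1  1  1  2  2
  R[3]: 0  1  1  2  2  2  2  2  2  3  3
  R[4]: 0  1  1  2  2  2  2  2  3  4  4
  R[5]: 0  1  1  2  2  2  3  3  4  5  5
  R[6]: 0  1  1  2  2  2  3  3  4  5  6
  R[7]: 1  2  2  3  3  3  4  4  5  6  7
  R[8]: 1  2  2  3  4  4  5  5  6  7  8
  R[9]: 1  2  2  3  4  4  5  6  7  8  9
  R[10]: 1  2  2  3  4  5  6  7  8  9  10
  R[11]: 1  2  3  4  5  6  7  8  9  10  11

reading off 1-entries of Δ²R: w = (10, 4, 2, 9, 7, 11, 1, 5, 8, 6, 3).

D(w) has 32 cells with 9 SE-corners; essential set:

[(1, 9, 0), (2, 3, 0), (4, 8, 2), (6, 1, 0), (6, 3, 1), (6, 6, 2), (6, 8, 3), (9, 6, 4), (10, 3, 2)]


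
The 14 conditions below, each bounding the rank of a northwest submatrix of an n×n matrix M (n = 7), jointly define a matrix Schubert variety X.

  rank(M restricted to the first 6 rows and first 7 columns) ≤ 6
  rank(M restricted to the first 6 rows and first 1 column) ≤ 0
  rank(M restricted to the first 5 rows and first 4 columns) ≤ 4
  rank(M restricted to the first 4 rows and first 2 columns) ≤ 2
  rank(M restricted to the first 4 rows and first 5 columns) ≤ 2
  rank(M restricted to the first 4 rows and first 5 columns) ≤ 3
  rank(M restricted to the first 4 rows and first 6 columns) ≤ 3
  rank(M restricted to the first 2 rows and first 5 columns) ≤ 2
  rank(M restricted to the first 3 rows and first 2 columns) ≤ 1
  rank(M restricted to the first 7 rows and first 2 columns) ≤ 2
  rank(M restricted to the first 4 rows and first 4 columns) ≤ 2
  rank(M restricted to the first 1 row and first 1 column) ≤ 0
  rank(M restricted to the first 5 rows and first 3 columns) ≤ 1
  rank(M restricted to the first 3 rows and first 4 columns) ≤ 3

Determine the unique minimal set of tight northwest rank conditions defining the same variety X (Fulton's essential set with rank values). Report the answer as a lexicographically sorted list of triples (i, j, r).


The tightest implied rank at each (i,j), from the 14 conditions:

  R[1]: 0  1  1  1  1  1  1
  R[2]: 0  1  1  2  2  2  2
  R[3]: 0  1  1  2  2  3  3
  R[4]: 0  1  1  2  2  3  4
  R[5]: 0  1  1  2  3  4  5
  R[6]: 0  1  2  3  4  5  6
  R[7]: 1  2  3  4  5  6  7

the unique w with this rank table is (2, 4, 6, 7, 5, 3, 1).

Rothe diagram D(w) (12 cells), 3 SE-corners (essential conditions):

[(4, 5, 2), (5, 3, 1), (6, 1, 0)]


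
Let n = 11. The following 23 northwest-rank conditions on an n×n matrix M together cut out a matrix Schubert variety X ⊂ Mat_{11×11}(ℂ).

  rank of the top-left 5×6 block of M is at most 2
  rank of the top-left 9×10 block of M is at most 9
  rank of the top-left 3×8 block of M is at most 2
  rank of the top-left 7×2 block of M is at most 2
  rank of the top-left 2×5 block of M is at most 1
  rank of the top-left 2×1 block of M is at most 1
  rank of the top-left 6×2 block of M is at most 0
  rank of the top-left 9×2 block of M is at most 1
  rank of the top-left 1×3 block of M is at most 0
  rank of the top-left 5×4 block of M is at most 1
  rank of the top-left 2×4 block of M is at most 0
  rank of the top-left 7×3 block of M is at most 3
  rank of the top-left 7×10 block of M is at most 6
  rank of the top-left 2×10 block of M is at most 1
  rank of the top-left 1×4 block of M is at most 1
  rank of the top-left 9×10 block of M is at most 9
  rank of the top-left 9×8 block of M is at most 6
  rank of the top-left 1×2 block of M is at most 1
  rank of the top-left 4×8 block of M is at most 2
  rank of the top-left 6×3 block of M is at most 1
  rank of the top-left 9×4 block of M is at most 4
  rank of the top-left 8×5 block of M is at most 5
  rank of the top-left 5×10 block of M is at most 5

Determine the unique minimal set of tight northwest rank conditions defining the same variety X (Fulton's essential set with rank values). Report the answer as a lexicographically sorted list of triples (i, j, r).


Computing R[i][j] = min implied NW-rank bound (n=11, 23 conditions):

  i=1: 0 | 0 | 0 | 0 | 1 | 1 | 1 | 1 | 1 | 1 | 1
  i=2: 0 | 0 | 0 | 0 | 1 | 1 | 1 | 1 | 1 | 1 | 2
  i=3: 0 | 0 | 1 | 1 | 2 | 2 | 2 | 2 | 2 | 2 | 3
  i=4: 0 | 0 | 1 | 1 | 2 | 2 | 2 | 2 | 3 | 3 | 4
  i=5: 0 | 0 | 1 | 1 | 2 | 2 | 3 | 3 | 4 | 4 | 5
  i=6: 0 | 0 | 1 | 2 | 3 | 3 | 4 | 4 | 5 | 5 | 6
  i=7: 1 | 1 | 2 | 3 | 4 | 4 | 5 | 5 | 6 | 6 | 7
  i=8: 1 | 1 | 2 | 3 | 4 | 5 | 6 | 6 | 7 | 7 | 8
  i=9: 1 | 1 | 2 | 3 | 4 | 5 | 6 | 6 | 7 | 8 | 9
  i=10: 1 | 2 | 3 | 4 | 5 | 6 | 7 | 7 | 8 | 9 | 10
  i=11: 1 | 2 | 3 | 4 | 5 | 6 | 7 | 8 | 9 | 10 | 11

the unique w with this rank table is (5, 11, 3, 9, 7, 4, 1, 6, 10, 2, 8).

8 SE-corners of the 30-cell Rothe diagram give Ess(w):

[(2, 4, 0), (2, 10, 1), (4, 8, 2), (5, 4, 1), (5, 6, 2), (6, 2, 0), (9, 2, 1), (9, 8, 6)]


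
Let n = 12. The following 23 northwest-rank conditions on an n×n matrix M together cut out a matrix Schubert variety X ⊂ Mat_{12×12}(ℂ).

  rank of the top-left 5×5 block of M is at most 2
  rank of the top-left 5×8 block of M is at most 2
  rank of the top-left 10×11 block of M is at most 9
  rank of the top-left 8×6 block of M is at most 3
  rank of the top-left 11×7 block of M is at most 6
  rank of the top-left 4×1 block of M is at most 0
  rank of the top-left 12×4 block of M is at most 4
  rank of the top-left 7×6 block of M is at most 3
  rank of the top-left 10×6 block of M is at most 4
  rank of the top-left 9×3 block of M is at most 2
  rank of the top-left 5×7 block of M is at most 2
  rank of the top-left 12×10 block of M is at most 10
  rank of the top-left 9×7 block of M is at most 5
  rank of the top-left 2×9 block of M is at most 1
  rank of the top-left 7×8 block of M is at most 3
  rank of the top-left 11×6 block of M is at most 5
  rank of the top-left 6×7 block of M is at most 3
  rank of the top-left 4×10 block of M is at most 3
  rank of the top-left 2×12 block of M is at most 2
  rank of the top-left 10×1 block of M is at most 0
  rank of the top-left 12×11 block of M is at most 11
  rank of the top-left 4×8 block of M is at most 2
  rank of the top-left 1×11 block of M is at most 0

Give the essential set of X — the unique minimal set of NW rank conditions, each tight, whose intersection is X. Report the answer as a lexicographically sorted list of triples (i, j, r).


The tightest implied rank at each (i,j), from the 23 conditions:

  0 | 0 | 0 | 0 | 0 | 0 | 0 | 0 | 0 | 0 | 0 | 1
  0 | 1 | 1 | 1 | 1 | 1 | 1 | 1 | 1 | 1 | 1 | 2
  0 | 1 | 2 | 2 | 2 | 2 | 2 | 2 | 2 | 2 | 2 | 3
  0 | 1 | 2 | 2 | 2 | 2 | 2 | 2 | 3 | 3 | 3 | 4
  0 | 1 | 2 | 2 | 2 | 2 | 2 | 2 | 3 | 4 | 4 | 5
  0 | 1 | 2 | 3 | 3 | 3 | 3 | 3 | 4 | 5 | 5 | 6
  0 | 1 | 2 | 3 | 3 | 3 | 3 | 3 | 4 | 5 | 6 | 7
  0 | 1 | 2 | 3 | 3 | 3 | 4 | 4 | 5 | 6 | 7 | 8
  0 | 1 | 2 | 3 | 4 | 4 | 5 | 5 | 6 | 7 | 8 | 9
  0 | 1 | 2 | 3 | 4 | 4 | 5 | 6 | 7 | 8 | 9 | 10
  1 | 2 | 3 | 4 | 5 | 5 | 6 | 7 | 8 | 9 | 10 | 11
  1 | 2 | 3 | 4 | 5 | 6 | 7 | 8 | 9 | 10 | 11 | 12

second differences of R give the permutation w = (12, 2, 3, 9, 10, 4, 11, 7, 5, 8, 1, 6).

Fulton essential set (6 of the 37 Rothe cells):

[(1, 11, 0), (5, 8, 2), (7, 8, 3), (8, 6, 3), (10, 1, 0), (10, 6, 4)]


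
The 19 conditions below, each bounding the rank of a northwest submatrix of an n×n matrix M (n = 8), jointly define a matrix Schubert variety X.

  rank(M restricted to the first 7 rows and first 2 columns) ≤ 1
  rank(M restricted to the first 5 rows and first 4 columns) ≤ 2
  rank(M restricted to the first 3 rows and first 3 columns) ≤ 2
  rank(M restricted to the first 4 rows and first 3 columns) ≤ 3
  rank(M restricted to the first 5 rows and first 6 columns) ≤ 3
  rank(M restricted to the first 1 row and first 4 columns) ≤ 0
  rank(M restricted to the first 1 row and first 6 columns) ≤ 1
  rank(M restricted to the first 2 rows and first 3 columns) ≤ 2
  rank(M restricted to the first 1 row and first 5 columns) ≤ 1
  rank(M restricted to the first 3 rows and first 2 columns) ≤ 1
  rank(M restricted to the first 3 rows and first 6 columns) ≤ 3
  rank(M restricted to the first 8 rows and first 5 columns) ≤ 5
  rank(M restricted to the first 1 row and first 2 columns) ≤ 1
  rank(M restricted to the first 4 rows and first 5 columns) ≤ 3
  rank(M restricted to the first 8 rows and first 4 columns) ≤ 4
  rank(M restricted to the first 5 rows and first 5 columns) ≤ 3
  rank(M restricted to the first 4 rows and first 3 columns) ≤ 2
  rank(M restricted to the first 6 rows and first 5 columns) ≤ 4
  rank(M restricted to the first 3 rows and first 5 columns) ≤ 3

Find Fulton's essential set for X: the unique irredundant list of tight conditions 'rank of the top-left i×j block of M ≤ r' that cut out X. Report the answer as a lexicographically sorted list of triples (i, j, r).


Rank table r_w(8×8) implied by the 19 constraints:

  R[1]: 0  0  0  0  1  1  1  1
  R[2]: 1  1  1  1  2  2  2  2
  R[3]: 1  1  2  2  3  3  3  3
  R[4]: 1  1  2  2  3  3  4  4
  R[5]: 1  1  2  2  3  3  4  5
  R[6]: 1  1  2  3  4  4  5  6
  R[7]: 1  1  2  3  4  5  6  7
  R[8]: 1  2  3  4  5  6  7  8

the unique w with this rank table is (5, 1, 3, 7, 8, 4, 6, 2).

ℓ(w)=13; the 4 essential cells (i,j,r):

[(1, 4, 0), (5, 4, 2), (5, 6, 3), (7, 2, 1)]


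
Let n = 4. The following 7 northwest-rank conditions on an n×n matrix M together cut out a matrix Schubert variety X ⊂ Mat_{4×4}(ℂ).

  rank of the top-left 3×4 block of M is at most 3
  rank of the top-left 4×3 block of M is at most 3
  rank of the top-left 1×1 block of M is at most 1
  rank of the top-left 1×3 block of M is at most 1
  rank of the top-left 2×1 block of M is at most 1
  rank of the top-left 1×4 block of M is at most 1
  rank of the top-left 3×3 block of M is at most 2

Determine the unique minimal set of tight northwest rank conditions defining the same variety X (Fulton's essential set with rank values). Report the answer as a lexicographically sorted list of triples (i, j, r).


Recovering R(i,j) via the rank-extension bound from the 7 conditions:

  row 1: 1 1 1 1
  row 2: 1 2 2 2
  row 3: 1 2 2 3
  row 4: 1 2 3 4

hence w(1..4) = (1, 2, 4, 3).

|D(w)|=1, |Ess(w)|=1:

[(3, 3, 2)]


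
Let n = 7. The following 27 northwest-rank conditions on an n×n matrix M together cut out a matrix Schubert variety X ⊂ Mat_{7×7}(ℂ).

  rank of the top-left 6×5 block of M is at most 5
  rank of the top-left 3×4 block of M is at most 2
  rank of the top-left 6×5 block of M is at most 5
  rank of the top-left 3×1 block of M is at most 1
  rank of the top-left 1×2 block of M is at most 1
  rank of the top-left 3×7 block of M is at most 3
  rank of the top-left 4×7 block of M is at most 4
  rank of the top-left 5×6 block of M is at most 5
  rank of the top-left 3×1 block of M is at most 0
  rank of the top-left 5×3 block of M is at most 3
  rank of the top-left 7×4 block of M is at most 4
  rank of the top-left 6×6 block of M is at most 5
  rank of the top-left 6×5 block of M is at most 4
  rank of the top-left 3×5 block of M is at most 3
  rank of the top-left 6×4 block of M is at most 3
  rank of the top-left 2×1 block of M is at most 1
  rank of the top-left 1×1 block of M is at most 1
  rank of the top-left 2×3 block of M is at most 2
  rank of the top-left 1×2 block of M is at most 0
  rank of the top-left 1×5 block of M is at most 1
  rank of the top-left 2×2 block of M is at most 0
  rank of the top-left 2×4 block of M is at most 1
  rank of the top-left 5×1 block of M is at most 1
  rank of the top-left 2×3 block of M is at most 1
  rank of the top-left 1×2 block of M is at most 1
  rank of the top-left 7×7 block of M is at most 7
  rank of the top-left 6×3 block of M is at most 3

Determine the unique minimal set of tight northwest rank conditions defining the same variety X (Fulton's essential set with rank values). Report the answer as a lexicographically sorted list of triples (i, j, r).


Recovering R(i,j) via the rank-extension bound from the 27 conditions:

  row 1: 0 | 0 | 1 | 1 | 1 | 1 | 1
  row 2: 0 | 0 | 1 | 1 | 2 | 2 | 2
  row 3: 0 | 1 | 2 | 2 | 3 | 3 | 3
  row 4: 1 | 2 | 3 | 3 | 4 | 4 | 4
  row 5: 1 | 2 | 3 | 3 | 4 | 5 | 5
  row 6: 1 | 2 | 3 | 3 | 4 | 5 | 6
  row 7: 1 | 2 | 3 | 4 | 5 | 6 | 7

giving w = (3, 5, 2, 1, 6, 7, 4) via Δ²R.

D(w) has 8 cells with 4 SE-corners; essential set:

[(2, 2, 0), (2, 4, 1), (3, 1, 0), (6, 4, 3)]


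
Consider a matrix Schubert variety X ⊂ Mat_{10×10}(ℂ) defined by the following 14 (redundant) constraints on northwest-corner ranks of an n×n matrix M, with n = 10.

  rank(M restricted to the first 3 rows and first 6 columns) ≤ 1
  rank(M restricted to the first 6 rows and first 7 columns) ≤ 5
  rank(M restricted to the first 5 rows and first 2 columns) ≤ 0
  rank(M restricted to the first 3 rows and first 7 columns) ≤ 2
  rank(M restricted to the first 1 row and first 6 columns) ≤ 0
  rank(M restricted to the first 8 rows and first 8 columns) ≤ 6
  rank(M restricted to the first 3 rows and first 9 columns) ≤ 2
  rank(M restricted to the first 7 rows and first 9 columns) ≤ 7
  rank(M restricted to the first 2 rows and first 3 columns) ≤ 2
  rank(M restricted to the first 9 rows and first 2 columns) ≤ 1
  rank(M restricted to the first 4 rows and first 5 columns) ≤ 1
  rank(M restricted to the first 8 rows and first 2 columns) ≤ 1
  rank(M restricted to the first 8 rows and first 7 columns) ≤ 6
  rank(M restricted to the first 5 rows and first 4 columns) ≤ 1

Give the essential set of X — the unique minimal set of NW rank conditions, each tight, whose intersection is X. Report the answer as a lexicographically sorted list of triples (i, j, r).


The tightest implied rank at each (i,j), from the 14 conditions:

  row 1: 0 0 0 0 0 0 1 1 1 1
  row 2: 0 0 1 1 1 1 2 2 2 2
  row 3: 0 0 1 1 1 1 2 2 2 3
  row 4: 0 0 1 1 1 2 3 3 3 4
  row 5: 0 0 1 1 2 3 4 4 4 5
  row 6: 1 1 2 2 3 4 5 5 5 6
  row 7: 1 1 2 3 4 5 6 6 6 7
  row 8: 1 1 2 3 4 5 6 6 7 8
  row 9: 1 1 2 3 4 5 6 7 8 9
  row 10: 1 2 3 4 5 6 7 8 9 10

the unique w with this rank table is (7, 3, 10, 6, 5, 1, 4, 9, 8, 2).

Rothe diagram D(w) (26 cells), 8 SE-corners (essential conditions):

[(1, 6, 0), (3, 6, 1), (3, 9, 2), (4, 5, 1), (5, 2, 0), (5, 4, 1), (8, 8, 6), (9, 2, 1)]


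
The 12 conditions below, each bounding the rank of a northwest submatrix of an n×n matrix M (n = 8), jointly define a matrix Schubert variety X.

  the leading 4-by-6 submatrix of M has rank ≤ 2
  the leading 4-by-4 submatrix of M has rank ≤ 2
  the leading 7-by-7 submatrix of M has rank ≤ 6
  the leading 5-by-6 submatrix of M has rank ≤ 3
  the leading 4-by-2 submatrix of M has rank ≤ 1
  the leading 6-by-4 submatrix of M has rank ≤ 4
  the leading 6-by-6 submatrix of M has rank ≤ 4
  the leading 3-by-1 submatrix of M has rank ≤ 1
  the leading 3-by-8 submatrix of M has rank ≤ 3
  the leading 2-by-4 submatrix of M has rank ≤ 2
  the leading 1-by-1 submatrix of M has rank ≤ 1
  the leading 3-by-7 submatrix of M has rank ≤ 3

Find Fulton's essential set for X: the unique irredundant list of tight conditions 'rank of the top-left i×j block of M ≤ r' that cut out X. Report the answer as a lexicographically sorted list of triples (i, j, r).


Reconstructing r_w from the 12 given conditions:

  row 1: 1 1 1 1 1 1 1 1
  row 2: 1 1 2 2 2 2 2 2
  row 3: 1 1 2 2 2 2 3 3
  row 4: 1 1 2 2 2 2 3 4
  row 5: 1 2 3 3 3 3 4 5
  row 6: 1 2 3 4 4 4 5 6
  row 7: 1 2 3 4 5 5 6 7
  row 8: 1 2 3 4 5 6 7 8

hence w(1..8) = (1, 3, 7, 8, 2, 4, 5, 6).

Rothe diagram D(w) (9 cells), 2 SE-corners (essential conditions):

[(4, 2, 1), (4, 6, 2)]


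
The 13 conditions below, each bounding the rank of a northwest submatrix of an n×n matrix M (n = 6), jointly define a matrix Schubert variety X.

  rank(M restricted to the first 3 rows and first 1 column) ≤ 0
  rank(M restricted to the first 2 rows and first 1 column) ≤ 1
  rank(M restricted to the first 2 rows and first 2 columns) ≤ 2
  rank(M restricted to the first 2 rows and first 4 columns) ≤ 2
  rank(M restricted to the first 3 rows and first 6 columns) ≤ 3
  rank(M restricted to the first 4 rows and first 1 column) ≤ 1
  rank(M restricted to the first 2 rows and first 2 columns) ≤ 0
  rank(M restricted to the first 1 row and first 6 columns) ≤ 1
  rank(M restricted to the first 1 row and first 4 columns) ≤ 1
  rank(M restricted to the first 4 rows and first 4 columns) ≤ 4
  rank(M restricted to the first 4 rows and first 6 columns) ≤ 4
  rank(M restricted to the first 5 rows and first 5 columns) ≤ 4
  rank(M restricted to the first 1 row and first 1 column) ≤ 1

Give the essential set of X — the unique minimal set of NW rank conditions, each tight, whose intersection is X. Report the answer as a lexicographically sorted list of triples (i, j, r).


Computing R[i][j] = min implied NW-rank bound (n=6, 13 conditions):

  0 0 1 1 1 1
  0 0 1 2 2 2
  0 1 2 3 3 3
  1 2 3 4 4 4
  1 2 3 4 4 5
  1 2 3 4 5 6

the unique w with this rank table is (3, 4, 2, 1, 6, 5).

|D(w)|=6, |Ess(w)|=3:

[(2, 2, 0), (3, 1, 0), (5, 5, 4)]


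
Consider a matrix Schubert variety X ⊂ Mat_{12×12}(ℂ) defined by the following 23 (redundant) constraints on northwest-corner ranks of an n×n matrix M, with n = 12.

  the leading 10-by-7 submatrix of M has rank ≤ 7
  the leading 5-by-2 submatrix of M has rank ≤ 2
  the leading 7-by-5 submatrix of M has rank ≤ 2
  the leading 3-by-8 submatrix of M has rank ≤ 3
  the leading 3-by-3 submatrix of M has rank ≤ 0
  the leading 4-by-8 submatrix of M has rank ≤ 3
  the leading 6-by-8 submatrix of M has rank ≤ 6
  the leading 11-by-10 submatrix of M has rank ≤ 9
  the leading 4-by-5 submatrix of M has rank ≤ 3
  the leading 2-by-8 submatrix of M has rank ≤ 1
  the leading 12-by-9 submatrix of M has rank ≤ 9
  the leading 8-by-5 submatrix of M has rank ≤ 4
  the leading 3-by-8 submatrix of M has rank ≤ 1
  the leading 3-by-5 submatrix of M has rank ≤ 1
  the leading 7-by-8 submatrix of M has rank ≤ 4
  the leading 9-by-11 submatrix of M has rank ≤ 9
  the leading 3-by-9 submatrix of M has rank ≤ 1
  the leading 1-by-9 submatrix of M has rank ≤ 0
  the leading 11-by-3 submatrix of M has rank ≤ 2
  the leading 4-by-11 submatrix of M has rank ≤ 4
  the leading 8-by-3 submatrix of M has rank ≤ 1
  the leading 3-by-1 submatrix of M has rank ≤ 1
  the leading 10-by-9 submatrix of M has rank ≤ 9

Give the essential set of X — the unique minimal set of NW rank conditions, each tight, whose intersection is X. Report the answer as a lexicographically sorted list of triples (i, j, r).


Reconstructing r_w from the 23 given conditions:

  i=1: 0 | 0 | 0 | 0 | 0 | 0 | 0 | 0 | 0 | 1 | 1 | 1
  i=2: 0 | 0 | 0 | 1 | 1 | 1 | 1 | 1 | 1 | 2 | 2 | 2
  i=3: 0 | 0 | 0 | 1 | 1 | 1 | 1 | 1 | 1 | 2 | 3 | 3
  i=4: 1 | 1 | 1 | 2 | 2 | 2 | 2 | 2 | 2 | 3 | 4 | 4
  i=5: 1 | 1 | 1 | 2 | 2 | 3 | 3 | 3 | 3 | 4 | 5 | 5
  i=6: 1 | 1 | 1 | 2 | 2 | 3 | 4 | 4 | 4 | 5 | 6 | 6
  i=7: 1 | 1 | 1 | 2 | 2 | 3 | 4 | 4 | 5 | 6 | 7 | 7
  i=8: 1 | 1 | 1 | 2 | 3 | 4 | 5 | 5 | 6 | 7 | 8 | 8
  i=9: 1 | 2 | 2 | 3 | 4 | 5 | 6 | 6 | 7 | 8 | 9 | 9
  i=10: 1 | 2 | 2 | 3 | 4 | 5 | 6 | 7 | 8 | 9 | 10 | 10
  i=11: 1 | 2 | 2 | 3 | 4 | 5 | 6 | 7 | 8 | 9 | 10 | 11
  i=12: 1 | 2 | 3 | 4 | 5 | 6 | 7 | 8 | 9 | 10 | 11 | 12

hence w(1..12) = (10, 4, 11, 1, 6, 7, 9, 5, 2, 8, 12, 3).

7 SE-corners of the 34-cell Rothe diagram give Ess(w):

[(1, 9, 0), (3, 3, 0), (3, 9, 1), (7, 5, 2), (7, 8, 4), (8, 3, 1), (11, 3, 2)]


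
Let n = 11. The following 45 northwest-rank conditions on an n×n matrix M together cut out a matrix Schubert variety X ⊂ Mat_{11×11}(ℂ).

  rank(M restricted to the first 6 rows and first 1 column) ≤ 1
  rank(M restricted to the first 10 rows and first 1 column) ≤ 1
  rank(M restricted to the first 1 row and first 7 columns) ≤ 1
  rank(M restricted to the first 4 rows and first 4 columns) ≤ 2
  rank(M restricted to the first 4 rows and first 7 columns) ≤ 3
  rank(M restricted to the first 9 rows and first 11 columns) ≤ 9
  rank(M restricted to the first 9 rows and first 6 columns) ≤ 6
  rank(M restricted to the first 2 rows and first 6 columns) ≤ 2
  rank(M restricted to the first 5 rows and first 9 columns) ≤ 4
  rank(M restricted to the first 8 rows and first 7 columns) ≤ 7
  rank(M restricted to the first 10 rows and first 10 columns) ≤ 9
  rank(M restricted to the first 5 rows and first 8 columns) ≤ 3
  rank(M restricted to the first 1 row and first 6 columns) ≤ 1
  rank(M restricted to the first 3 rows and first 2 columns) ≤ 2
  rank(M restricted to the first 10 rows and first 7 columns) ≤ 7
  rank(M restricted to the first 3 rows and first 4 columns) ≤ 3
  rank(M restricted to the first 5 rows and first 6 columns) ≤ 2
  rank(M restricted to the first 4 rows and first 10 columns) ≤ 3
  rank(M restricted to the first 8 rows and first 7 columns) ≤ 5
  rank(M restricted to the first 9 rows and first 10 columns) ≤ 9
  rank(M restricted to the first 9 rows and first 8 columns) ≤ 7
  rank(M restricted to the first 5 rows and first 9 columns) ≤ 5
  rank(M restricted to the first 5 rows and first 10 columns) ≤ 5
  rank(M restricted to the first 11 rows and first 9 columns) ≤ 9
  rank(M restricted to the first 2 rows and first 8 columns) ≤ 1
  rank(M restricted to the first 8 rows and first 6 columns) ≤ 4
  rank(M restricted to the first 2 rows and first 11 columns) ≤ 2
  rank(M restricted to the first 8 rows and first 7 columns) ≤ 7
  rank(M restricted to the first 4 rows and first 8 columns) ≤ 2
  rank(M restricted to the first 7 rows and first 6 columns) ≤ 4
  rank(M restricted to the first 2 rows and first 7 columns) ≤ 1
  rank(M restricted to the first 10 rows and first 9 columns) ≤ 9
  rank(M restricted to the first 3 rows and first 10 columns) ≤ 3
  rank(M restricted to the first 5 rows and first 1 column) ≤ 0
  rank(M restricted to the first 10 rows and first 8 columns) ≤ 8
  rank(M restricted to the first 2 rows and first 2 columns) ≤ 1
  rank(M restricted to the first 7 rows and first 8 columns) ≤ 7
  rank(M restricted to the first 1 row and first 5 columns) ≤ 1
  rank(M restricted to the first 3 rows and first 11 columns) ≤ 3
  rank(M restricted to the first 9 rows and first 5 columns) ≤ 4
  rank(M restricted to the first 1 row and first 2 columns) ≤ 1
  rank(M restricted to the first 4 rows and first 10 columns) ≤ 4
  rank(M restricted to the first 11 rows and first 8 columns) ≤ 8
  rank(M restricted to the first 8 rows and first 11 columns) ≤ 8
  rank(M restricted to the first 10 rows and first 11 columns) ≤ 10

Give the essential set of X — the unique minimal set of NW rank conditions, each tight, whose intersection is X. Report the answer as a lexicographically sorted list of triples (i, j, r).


Propagating the 45 rank bounds to every northwest block:

  R[1]: 0, 1, 1, 1, 1, 1, 1, 1, 1, 1, 1
  R[2]: 0, 1, 1, 1, 1, 1, 1, 1, 2, 2, 2
  R[3]: 0, 1, 2, 2, 2, 2, 2, 2, 3, 3, 3
  R[4]: 0, 1, 2, 2, 2, 2, 2, 2, 3, 3, 4
  R[5]: 0, 1, 2, 2, 2, 2, 3, 3, 4, 4, 5
  R[6]: 1, 2, 3, 3, 3, 3, 4, 4, 5, 5, 6
  R[7]: 1, 2, 3, 4, 4, 4, 5, 5, 6, 6, 7
  R[8]: 1, 2, 3, 4, 4, 4, 5, 6, 7, 7, 8
  R[9]: 1, 2, 3, 4, 4, 5, 6, 7, 8, 8, 9
  R[10]: 1, 2, 3, 4, 5, 6, 7, 8, 9, 9, 10
  R[11]: 1, 2, 3, 4, 5, 6, 7, 8, 9, 10, 11

reading off 1-entries of Δ²R: w = (2, 9, 3, 11, 7, 1, 4, 8, 6, 5, 10).

7 SE-corners of the 23-cell Rothe diagram give Ess(w):

[(2, 8, 1), (4, 8, 2), (4, 10, 3), (5, 1, 0), (5, 6, 2), (8, 6, 4), (9, 5, 4)]


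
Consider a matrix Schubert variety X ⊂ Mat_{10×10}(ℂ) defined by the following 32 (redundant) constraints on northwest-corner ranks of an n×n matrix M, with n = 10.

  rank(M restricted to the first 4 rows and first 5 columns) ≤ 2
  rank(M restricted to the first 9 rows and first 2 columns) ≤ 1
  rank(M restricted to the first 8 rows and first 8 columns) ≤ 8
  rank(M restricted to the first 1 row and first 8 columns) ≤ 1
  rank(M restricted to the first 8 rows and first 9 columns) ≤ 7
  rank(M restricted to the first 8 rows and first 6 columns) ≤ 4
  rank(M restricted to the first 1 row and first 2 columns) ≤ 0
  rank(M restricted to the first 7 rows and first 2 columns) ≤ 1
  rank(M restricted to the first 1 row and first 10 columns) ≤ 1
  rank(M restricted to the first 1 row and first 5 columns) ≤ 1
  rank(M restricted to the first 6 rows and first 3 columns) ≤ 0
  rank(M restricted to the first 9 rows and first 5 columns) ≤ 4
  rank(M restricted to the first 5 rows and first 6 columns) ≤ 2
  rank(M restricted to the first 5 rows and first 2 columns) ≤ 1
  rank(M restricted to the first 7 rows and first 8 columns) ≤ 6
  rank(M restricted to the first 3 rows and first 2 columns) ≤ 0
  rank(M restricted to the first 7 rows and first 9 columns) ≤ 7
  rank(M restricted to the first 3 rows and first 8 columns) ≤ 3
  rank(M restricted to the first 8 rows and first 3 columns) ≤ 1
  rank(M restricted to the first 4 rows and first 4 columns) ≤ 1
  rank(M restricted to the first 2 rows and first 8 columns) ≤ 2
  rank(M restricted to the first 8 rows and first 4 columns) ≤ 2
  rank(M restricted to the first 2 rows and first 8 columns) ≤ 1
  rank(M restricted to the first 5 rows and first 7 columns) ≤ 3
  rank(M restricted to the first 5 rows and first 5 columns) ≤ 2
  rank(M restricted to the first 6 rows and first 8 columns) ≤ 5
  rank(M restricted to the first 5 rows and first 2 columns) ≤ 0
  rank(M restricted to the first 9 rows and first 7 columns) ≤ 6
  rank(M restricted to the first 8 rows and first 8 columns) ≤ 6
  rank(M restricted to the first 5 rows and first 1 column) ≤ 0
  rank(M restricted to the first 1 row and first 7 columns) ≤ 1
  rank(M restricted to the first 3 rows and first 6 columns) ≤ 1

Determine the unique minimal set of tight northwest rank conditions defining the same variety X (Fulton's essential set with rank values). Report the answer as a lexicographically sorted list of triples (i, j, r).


Rank table r_w(10×10) implied by the 32 constraints:

  R[1]: 0 | 0 | 0 | 1 | 1 | 1 | 1 | 1 | 1 | 1
  R[2]: 0 | 0 | 0 | 1 | 1 | 1 | 1 | 1 | 2 | 2
  R[3]: 0 | 0 | 0 | 1 | 1 | 1 | 2 | 2 | 3 | 3
  R[4]: 0 | 0 | 0 | 1 | 2 | 2 | 3 | 3 | 4 | 4
  R[5]: 0 | 0 | 0 | 1 | 2 | 2 | 3 | 4 | 5 | 5
  R[6]: 0 | 0 | 0 | 1 | 2 | 3 | 4 | 5 | 6 | 6
  R[7]: 1 | 1 | 1 | 2 | 3 | 4 | 5 | 6 | 7 | 7
  R[8]: 1 | 1 | 1 | 2 | 3 | 4 | 5 | 6 | 7 | 8
  R[9]: 1 | 1 | 2 | 3 | 4 | 5 | 6 | 7 | 8 | 9
  R[10]: 1 | 2 | 3 | 4 | 5 | 6 | 7 | 8 | 9 | 10

the unique w with this rank table is (4, 9, 7, 5, 8, 6, 1, 10, 3, 2).

D(w) has 28 cells with 6 SE-corners; essential set:

[(2, 8, 1), (3, 6, 1), (5, 6, 2), (6, 3, 0), (8, 3, 1), (9, 2, 1)]


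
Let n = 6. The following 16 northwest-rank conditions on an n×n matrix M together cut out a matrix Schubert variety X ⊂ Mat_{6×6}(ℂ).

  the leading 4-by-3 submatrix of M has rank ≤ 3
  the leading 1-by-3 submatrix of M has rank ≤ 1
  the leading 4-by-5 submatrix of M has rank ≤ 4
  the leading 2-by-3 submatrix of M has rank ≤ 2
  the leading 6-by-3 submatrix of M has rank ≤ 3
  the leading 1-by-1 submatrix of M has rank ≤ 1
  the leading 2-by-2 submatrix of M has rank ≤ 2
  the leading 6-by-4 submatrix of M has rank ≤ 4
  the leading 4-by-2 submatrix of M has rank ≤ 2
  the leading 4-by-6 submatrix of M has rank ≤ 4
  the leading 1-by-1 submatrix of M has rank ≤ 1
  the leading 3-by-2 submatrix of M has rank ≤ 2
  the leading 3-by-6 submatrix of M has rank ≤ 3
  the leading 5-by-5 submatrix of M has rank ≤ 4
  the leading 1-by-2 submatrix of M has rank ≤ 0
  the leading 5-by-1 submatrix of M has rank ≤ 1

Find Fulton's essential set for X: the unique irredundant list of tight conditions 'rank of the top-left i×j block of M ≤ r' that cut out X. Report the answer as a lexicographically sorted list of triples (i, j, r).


Reconstructing r_w from the 16 given conditions:

  0 | 0 | 1 | 1 | 1 | 1
  1 | 1 | 2 | 2 | 2 | 2
  1 | 2 | 3 | 3 | 3 | 3
  1 | 2 | 3 | 4 | 4 | 4
  1 | 2 | 3 | 4 | 4 | 5
  1 | 2 | 3 | 4 | 5 | 6

so w = (3, 1, 2, 4, 6, 5).

|D(w)|=3, |Ess(w)|=2:

[(1, 2, 0), (5, 5, 4)]


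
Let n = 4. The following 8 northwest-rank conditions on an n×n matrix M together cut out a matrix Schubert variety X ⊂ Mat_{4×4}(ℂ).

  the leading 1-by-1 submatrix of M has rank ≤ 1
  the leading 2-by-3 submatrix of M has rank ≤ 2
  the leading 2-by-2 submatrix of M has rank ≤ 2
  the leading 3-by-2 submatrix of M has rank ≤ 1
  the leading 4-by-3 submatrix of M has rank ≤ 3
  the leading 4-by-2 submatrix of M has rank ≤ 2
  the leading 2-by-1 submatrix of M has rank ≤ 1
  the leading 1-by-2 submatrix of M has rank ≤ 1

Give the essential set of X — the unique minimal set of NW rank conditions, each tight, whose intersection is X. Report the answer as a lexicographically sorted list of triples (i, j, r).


Computing R[i][j] = min implied NW-rank bound (n=4, 8 conditions):

  row 1: 1 1 1 1
  row 2: 1 1 2 2
  row 3: 1 1 2 3
  row 4: 1 2 3 4

giving w = (1, 3, 4, 2) via Δ²R.

1 SE-corner of the 2-cell Rothe diagram gives Ess(w):

[(3, 2, 1)]


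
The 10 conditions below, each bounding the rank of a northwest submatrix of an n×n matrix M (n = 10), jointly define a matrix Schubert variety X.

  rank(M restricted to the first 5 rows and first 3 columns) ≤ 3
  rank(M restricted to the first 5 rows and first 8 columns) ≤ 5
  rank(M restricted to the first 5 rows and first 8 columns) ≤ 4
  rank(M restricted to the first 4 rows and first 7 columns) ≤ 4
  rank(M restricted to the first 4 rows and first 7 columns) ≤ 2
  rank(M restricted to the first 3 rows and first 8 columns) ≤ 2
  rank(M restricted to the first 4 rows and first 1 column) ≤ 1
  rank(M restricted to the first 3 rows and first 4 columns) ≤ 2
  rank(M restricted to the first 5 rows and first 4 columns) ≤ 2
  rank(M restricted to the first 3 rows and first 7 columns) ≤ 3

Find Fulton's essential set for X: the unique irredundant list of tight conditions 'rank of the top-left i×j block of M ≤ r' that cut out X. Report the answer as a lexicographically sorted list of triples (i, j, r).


Recovering R(i,j) via the rank-extension bound from the 10 conditions:

  R[1]: 1  1  1  1  1  1  1  1  1  1
  R[2]: 1  2  2  2  2  2  2  2  2  2
  R[3]: 1  2  2  2  2  2  2  2  3  3
  R[4]: 1  2  2  2  2  2  2  3  4  4
  R[5]: 1  2  2  2  3  3  3  4  5  5
  R[6]: 1  2  3  3  4  4  4  5  6  6
  R[7]: 1  2  3  4  5  5  5  6  7  7
  R[8]: 1  2  3  4  5  6  6  7  8  8
  R[9]: 1  2  3  4  5  6  7  8  9  9
  R[10]: 1  2  3  4  5  6  7  8  9  10

so w = (1, 2, 9, 8, 5, 3, 4, 6, 7, 10).

Fulton essential set (3 of the 13 Rothe cells):

[(3, 8, 2), (4, 7, 2), (5, 4, 2)]


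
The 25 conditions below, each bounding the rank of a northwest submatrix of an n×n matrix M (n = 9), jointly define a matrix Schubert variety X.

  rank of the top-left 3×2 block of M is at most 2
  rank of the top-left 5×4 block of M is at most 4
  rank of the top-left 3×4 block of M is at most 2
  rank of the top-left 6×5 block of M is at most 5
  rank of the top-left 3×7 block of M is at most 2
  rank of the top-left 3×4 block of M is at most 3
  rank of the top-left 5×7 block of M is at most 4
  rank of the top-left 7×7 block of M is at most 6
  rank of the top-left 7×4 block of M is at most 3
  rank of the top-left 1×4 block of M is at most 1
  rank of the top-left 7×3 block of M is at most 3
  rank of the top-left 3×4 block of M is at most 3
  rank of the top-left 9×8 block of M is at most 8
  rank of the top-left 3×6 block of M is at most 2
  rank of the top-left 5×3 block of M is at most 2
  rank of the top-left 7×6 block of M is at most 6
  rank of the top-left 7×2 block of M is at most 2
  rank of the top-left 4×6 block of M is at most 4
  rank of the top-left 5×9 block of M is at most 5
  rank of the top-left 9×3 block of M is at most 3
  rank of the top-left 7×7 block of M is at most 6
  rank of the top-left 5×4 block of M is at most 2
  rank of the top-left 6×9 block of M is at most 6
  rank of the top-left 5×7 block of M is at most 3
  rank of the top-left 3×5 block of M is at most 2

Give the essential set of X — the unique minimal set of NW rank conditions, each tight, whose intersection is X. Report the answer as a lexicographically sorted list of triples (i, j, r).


Reconstructing r_w from the 25 given conditions:

  i=1: 1 | 1 | 1 | 1 | 1 | 1 | 1 | 1 | 1
  i=2: 1 | 2 | 2 | 2 | 2 | 2 | 2 | 2 | 2
  i=3: 1 | 2 | 2 | 2 | 2 | 2 | 2 | 3 | 3
  i=4: 1 | 2 | 2 | 2 | 3 | 3 | 3 | 4 | 4
  i=5: 1 | 2 | 2 | 2 | 3 | 3 | 3 | 4 | 5
  i=6: 1 | 2 | 3 | 3 | 4 | 4 | 4 | 5 | 6
  i=7: 1 | 2 | 3 | 3 | 4 | 5 | 5 | 6 | 7
  i=8: 1 | 2 | 3 | 4 | 5 | 6 | 6 | 7 | 8
  i=9: 1 | 2 | 3 | 4 | 5 | 6 | 7 | 8 | 9

giving w = (1, 2, 8, 5, 9, 3, 6, 4, 7) via Δ²R.

ℓ(w)=12; the 4 essential cells (i,j,r):

[(3, 7, 2), (5, 4, 2), (5, 7, 3), (7, 4, 3)]


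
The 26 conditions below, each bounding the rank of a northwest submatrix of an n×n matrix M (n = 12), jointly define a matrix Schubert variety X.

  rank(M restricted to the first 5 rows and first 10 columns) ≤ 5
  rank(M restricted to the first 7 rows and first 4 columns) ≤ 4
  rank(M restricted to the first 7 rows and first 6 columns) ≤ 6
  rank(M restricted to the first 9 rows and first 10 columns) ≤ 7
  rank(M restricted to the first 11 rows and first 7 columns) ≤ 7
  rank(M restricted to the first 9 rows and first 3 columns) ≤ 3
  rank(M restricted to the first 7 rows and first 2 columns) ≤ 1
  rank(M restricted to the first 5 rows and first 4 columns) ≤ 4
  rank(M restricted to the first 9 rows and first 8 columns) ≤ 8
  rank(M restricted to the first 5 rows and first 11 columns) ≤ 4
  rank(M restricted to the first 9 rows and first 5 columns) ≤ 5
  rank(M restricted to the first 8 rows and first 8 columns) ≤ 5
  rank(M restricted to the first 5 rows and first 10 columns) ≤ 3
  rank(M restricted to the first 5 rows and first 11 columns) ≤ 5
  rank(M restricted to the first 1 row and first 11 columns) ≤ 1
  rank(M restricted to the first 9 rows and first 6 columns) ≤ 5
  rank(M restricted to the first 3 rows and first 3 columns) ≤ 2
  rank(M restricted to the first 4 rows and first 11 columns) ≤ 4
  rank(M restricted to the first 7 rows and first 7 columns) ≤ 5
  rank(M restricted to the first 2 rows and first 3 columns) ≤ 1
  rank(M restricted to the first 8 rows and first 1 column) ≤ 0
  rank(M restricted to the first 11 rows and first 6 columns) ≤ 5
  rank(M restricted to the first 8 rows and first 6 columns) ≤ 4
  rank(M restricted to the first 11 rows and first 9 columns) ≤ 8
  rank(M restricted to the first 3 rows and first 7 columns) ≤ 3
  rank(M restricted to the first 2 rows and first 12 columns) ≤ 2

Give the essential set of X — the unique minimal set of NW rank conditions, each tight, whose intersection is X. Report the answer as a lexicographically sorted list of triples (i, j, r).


Recovering R(i,j) via the rank-extension bound from the 26 conditions:

  0  1  1  1  1  1  1  1  1  1  1  1
  0  1  1  2  2  2  2  2  2  2  2  2
  0  1  2  3  3  3  3  3  3  3  3  3
  0  1  2  3  3  3  3  3  3  3  4  4
  0  1  2  3  3  3  3  3  3  3  4  5
  0  1  2  3  4  4  4  4  4  4  5  6
  0  1  2  3  4  4  5  5  5  5  6  7
  0  1  2  3  4  4  5  5  6  6  7  8
  1  2  3  4  5  5  6  6  7  7  8  9
  1  2  3  4  5  5  6  7  8  8  9  10
  1  2  3  4  5  5  6  7  8  9  10  11
  1  2  3  4  5  6  7  8  9  10  11  12

so w = (2, 4, 3, 11, 12, 5, 7, 9, 1, 8, 10, 6).

Fulton essential set (6 of the 26 Rothe cells):

[(2, 3, 1), (5, 10, 3), (8, 1, 0), (8, 6, 4), (8, 8, 5), (11, 6, 5)]


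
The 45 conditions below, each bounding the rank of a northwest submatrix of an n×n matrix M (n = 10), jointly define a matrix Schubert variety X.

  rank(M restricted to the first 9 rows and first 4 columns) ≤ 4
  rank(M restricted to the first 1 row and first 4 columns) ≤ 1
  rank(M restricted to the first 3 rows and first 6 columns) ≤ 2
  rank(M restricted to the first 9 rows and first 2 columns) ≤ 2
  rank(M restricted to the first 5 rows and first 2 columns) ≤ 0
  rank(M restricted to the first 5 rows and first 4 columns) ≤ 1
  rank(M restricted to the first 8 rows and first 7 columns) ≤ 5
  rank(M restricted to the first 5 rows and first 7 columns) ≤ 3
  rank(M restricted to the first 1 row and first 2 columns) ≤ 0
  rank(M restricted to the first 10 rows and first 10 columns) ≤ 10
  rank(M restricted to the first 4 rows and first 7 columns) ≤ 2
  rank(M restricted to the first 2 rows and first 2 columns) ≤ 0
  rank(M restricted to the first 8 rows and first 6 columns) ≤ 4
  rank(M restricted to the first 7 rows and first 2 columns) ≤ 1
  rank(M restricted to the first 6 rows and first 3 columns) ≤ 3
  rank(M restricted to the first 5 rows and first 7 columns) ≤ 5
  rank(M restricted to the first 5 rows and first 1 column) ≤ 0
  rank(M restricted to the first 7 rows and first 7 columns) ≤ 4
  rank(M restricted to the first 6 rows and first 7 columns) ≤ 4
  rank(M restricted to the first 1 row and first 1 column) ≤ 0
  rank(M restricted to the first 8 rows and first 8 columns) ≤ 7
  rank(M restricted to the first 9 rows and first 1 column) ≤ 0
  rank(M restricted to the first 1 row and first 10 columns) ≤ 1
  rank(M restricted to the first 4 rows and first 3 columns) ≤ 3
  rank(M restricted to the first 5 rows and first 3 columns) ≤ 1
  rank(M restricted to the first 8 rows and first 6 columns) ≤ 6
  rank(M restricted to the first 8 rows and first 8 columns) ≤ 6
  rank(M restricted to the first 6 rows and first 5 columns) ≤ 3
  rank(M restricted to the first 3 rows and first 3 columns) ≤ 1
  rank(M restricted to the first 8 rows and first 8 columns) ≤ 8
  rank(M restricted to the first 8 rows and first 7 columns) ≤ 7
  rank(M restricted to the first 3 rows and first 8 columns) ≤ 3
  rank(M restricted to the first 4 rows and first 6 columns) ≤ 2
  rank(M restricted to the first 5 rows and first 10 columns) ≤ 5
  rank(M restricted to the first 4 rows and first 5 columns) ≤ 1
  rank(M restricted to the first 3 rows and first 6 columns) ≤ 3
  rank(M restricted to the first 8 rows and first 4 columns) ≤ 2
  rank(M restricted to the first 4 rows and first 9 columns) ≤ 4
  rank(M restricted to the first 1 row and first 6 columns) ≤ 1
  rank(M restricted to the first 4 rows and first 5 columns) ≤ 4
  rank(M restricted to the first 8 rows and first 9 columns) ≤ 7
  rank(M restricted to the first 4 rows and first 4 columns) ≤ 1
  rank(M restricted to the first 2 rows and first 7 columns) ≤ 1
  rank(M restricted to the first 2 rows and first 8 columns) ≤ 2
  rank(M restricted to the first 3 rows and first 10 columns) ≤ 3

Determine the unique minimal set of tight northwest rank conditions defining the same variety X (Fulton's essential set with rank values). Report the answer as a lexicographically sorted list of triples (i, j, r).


The tightest implied rank at each (i,j), from the 45 conditions:

  row 1: 0 | 0 | 1 | 1 | 1 | 1 | 1 | 1 | 1 | 1
  row 2: 0 | 0 | 1 | 1 | 1 | 1 | 1 | 2 | 2 | 2
  row 3: 0 | 0 | 1 | 1 | 1 | 2 | 2 | 3 | 3 | 3
  row 4: 0 | 0 | 1 | 1 | 1 | 2 | 2 | 3 | 4 | 4
  row 5: 0 | 0 | 1 | 1 | 2 | 3 | 3 | 4 | 5 | 5
  row 6: 0 | 1 | 2 | 2 | 3 | 4 | 4 | 5 | 6 | 6
  row 7: 0 | 1 | 2 | 2 | 3 | 4 | 4 | 5 | 6 | 7
  row 8: 0 | 1 | 2 | 2 | 3 | 4 | 5 | 6 | 7 | 8
  row 9: 0 | 1 | 2 | 3 | 4 | 5 | 6 | 7 | 8 | 9
  row 10: 1 | 2 | 3 | 4 | 5 | 6 | 7 | 8 | 9 | 10

giving w = (3, 8, 6, 9, 5, 2, 10, 7, 4, 1) via Δ²R.

|D(w)|=27, |Ess(w)|=8:

[(2, 7, 1), (4, 5, 1), (4, 7, 2), (5, 2, 0), (5, 4, 1), (7, 7, 4), (8, 4, 2), (9, 1, 0)]
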